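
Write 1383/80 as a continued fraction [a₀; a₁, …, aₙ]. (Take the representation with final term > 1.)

[17; 3, 2, 11]

1383 = 17*80 + 23
80 = 3*23 + 11
23 = 2*11 + 1
11 = 11*1 + 0  (stop)
So 1383/80 = [17; 3, 2, 11].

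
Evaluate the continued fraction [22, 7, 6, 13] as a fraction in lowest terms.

12531/566

Fold from the inside: start with 13/1.
  6 + 1/13 = 79/13
  7 + 13/79 = 566/79
  22 + 79/566 = 12531/566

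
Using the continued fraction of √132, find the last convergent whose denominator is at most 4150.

√132 = [11; 2, 22, …] (period length 2).
Convergents:
  p_0/q_0 = 11/1
  p_1/q_1 = 23/2
  p_2/q_2 = 517/45
  p_3/q_3 = 1057/92
  p_4/q_4 = 23771/2069
  p_5/q_5 = 48599/4230
q_4 = 2069 ≤ 4150 < 4230 = q_5, so the answer is 23771/2069.

23771/2069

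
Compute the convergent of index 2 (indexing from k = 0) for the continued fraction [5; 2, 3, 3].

Using pₖ = aₖpₖ₋₁ + pₖ₋₂, qₖ = aₖqₖ₋₁ + qₖ₋₂ (with p₋₁=1, p₋₂=0, q₋₁=0, q₋₂=1):
  k=0: a=5, p=5, q=1
  k=1: a=2, p=11, q=2
  k=2: a=3, p=38, q=7

38/7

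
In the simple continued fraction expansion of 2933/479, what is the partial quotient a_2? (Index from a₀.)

8

2933 = 6·479 + 59   →  a_0 = 6
479 = 8·59 + 7   →  a_1 = 8
59 = 8·7 + 3   →  a_2 = 8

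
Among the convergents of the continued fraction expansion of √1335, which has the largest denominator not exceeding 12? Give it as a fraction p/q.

√1335 = [36; 1, 1, 6, 7, 6, 1, 1, 72, …] (period length 8).
Convergents:
  p_0/q_0 = 36/1
  p_1/q_1 = 37/1
  p_2/q_2 = 73/2
  p_3/q_3 = 475/13
q_2 = 2 ≤ 12 < 13 = q_3, so the answer is 73/2.

73/2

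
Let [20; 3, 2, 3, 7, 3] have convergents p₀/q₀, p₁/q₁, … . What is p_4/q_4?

3551/175

Using pₖ = aₖpₖ₋₁ + pₖ₋₂, qₖ = aₖqₖ₋₁ + qₖ₋₂ (with p₋₁=1, p₋₂=0, q₋₁=0, q₋₂=1):
  k=0: a=20, p=20, q=1
  k=1: a=3, p=61, q=3
  k=2: a=2, p=142, q=7
  k=3: a=3, p=487, q=24
  k=4: a=7, p=3551, q=175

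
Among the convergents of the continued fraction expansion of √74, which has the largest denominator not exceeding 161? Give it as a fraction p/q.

757/88

√74 = [8; 1, 1, 1, 1, 16, …] (period length 5).
Convergents:
  p_0/q_0 = 8/1
  p_1/q_1 = 9/1
  p_2/q_2 = 17/2
  p_3/q_3 = 26/3
  p_4/q_4 = 43/5
  p_5/q_5 = 714/83
  p_6/q_6 = 757/88
  p_7/q_7 = 1471/171
q_6 = 88 ≤ 161 < 171 = q_7, so the answer is 757/88.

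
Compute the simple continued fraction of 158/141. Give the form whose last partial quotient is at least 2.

[1; 8, 3, 2, 2]

158 = 1×141 + 17
141 = 8×17 + 5
17 = 3×5 + 2
5 = 2×2 + 1
2 = 2×1 + 0  (stop)
So 158/141 = [1; 8, 3, 2, 2].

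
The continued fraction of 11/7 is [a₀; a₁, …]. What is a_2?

1

11 = 1·7 + 4   →  a_0 = 1
7 = 1·4 + 3   →  a_1 = 1
4 = 1·3 + 1   →  a_2 = 1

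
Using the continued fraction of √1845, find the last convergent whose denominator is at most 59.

√1845 = [42; 1, 20, 2, 20, 1, 84, …] (period length 6).
Convergents:
  p_0/q_0 = 42/1
  p_1/q_1 = 43/1
  p_2/q_2 = 902/21
  p_3/q_3 = 1847/43
  p_4/q_4 = 37842/881
q_3 = 43 ≤ 59 < 881 = q_4, so the answer is 1847/43.

1847/43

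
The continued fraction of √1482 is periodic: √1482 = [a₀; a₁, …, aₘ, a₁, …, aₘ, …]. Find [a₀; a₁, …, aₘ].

[38; 2, 76]

a₀ = ⌊√1482⌋ = 38.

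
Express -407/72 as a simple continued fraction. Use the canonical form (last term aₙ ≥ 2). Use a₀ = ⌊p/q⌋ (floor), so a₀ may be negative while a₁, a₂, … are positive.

-407 = -6·72 + 25
72 = 2·25 + 22
25 = 1·22 + 3
22 = 7·3 + 1
3 = 3·1 + 0  (stop)
So -407/72 = [-6; 2, 1, 7, 3].

[-6; 2, 1, 7, 3]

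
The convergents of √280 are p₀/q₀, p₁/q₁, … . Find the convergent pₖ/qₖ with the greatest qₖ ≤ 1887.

√280 = [16; 1, 2, 1, 2, 1, 32, …] (period length 6).
Convergents:
  p_0/q_0 = 16/1
  p_1/q_1 = 17/1
  p_2/q_2 = 50/3
  p_3/q_3 = 67/4
  p_4/q_4 = 184/11
  p_5/q_5 = 251/15
  p_6/q_6 = 8216/491
  p_7/q_7 = 8467/506
  p_8/q_8 = 25150/1503
  p_9/q_9 = 33617/2009
q_8 = 1503 ≤ 1887 < 2009 = q_9, so the answer is 25150/1503.

25150/1503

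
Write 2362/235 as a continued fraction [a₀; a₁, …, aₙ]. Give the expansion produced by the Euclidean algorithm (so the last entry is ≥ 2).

[10; 19, 1, 1, 2, 2]

2362 = 10*235 + 12
235 = 19*12 + 7
12 = 1*7 + 5
7 = 1*5 + 2
5 = 2*2 + 1
2 = 2*1 + 0  (stop)
So 2362/235 = [10; 19, 1, 1, 2, 2].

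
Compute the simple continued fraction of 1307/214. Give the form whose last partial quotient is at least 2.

1307 = 6*214 + 23
214 = 9*23 + 7
23 = 3*7 + 2
7 = 3*2 + 1
2 = 2*1 + 0  (stop)
So 1307/214 = [6; 9, 3, 3, 2].

[6; 9, 3, 3, 2]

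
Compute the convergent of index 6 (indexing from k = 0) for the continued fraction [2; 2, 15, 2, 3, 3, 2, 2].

4196/1689

Using pₖ = aₖpₖ₋₁ + pₖ₋₂, qₖ = aₖqₖ₋₁ + qₖ₋₂ (with p₋₁=1, p₋₂=0, q₋₁=0, q₋₂=1):
  k=0: a=2, p=2, q=1
  k=1: a=2, p=5, q=2
  k=2: a=15, p=77, q=31
  k=3: a=2, p=159, q=64
  k=4: a=3, p=554, q=223
  k=5: a=3, p=1821, q=733
  k=6: a=2, p=4196, q=1689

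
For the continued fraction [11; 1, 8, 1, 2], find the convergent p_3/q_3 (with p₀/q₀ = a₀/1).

119/10

Using pₖ = aₖpₖ₋₁ + pₖ₋₂, qₖ = aₖqₖ₋₁ + qₖ₋₂ (with p₋₁=1, p₋₂=0, q₋₁=0, q₋₂=1):
  k=0: a=11, p=11, q=1
  k=1: a=1, p=12, q=1
  k=2: a=8, p=107, q=9
  k=3: a=1, p=119, q=10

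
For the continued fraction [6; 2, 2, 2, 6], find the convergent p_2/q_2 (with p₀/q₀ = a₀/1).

Using pₖ = aₖpₖ₋₁ + pₖ₋₂, qₖ = aₖqₖ₋₁ + qₖ₋₂ (with p₋₁=1, p₋₂=0, q₋₁=0, q₋₂=1):
  k=0: a=6, p=6, q=1
  k=1: a=2, p=13, q=2
  k=2: a=2, p=32, q=5

32/5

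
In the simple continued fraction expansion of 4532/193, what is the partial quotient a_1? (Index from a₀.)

4532 = 23·193 + 93   →  a_0 = 23
193 = 2·93 + 7   →  a_1 = 2

2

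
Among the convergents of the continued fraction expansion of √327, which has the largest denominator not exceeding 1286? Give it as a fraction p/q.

√327 = [18; 12, 36, …] (period length 2).
Convergents:
  p_0/q_0 = 18/1
  p_1/q_1 = 217/12
  p_2/q_2 = 7830/433
  p_3/q_3 = 94177/5208
q_2 = 433 ≤ 1286 < 5208 = q_3, so the answer is 7830/433.

7830/433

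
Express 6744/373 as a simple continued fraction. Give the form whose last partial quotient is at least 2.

6744 = 18*373 + 30
373 = 12*30 + 13
30 = 2*13 + 4
13 = 3*4 + 1
4 = 4*1 + 0  (stop)
So 6744/373 = [18; 12, 2, 3, 4].

[18; 12, 2, 3, 4]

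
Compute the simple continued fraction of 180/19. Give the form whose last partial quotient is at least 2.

180 = 9×19 + 9
19 = 2×9 + 1
9 = 9×1 + 0  (stop)
So 180/19 = [9; 2, 9].

[9; 2, 9]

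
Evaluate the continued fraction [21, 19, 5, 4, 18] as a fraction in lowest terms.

Using pₖ = aₖpₖ₋₁ + pₖ₋₂ and qₖ = aₖqₖ₋₁ + qₖ₋₂:
  k=0: a=21, p=21, q=1
  k=1: a=19, p=400, q=19
  k=2: a=5, p=2021, q=96
  k=3: a=4, p=8484, q=403
  k=4: a=18, p=154733, q=7350

154733/7350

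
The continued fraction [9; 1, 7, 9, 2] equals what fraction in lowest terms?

Fold from the inside: start with 2/1.
  9 + 1/2 = 19/2
  7 + 2/19 = 135/19
  1 + 19/135 = 154/135
  9 + 135/154 = 1521/154

1521/154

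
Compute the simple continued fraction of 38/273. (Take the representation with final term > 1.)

38 = 0·273 + 38
273 = 7·38 + 7
38 = 5·7 + 3
7 = 2·3 + 1
3 = 3·1 + 0  (stop)
So 38/273 = [0; 7, 5, 2, 3].

[0; 7, 5, 2, 3]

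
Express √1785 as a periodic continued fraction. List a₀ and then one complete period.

a₀ = ⌊√1785⌋ = 42.
With m₀=0, d₀=1 and mₖ₊₁ = dₖaₖ − mₖ, dₖ₊₁ = (n − mₖ₊₁²)/dₖ, aₖ₊₁ = ⌊(a₀+mₖ₊₁)/dₖ₊₁⌋:
  k=1: m=42, d=21, a=4
  k=2: m=42, d=1, a=84
d=1 and a=2a₀=84 at k=2, so the next step gives (m, d) = (42, 21) again — its k=1 value — and the period has length 2.

[42; 4, 84]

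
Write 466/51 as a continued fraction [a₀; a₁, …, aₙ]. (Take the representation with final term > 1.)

[9; 7, 3, 2]

466 = 9*51 + 7
51 = 7*7 + 2
7 = 3*2 + 1
2 = 2*1 + 0  (stop)
So 466/51 = [9; 7, 3, 2].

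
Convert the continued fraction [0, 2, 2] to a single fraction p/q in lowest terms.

Fold from the inside: start with 2/1.
  2 + 1/2 = 5/2
  0 + 2/5 = 2/5

2/5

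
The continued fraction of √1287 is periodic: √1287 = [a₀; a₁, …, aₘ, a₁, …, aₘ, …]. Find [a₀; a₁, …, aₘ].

[35; 1, 6, 1, 70]

a₀ = ⌊√1287⌋ = 35.
With m₀=0, d₀=1 and mₖ₊₁ = dₖaₖ − mₖ, dₖ₊₁ = (n − mₖ₊₁²)/dₖ, aₖ₊₁ = ⌊(a₀+mₖ₊₁)/dₖ₊₁⌋:
  k=1: m=35, d=62, a=1
  k=2: m=27, d=9, a=6
  k=3: m=27, d=62, a=1
  k=4: m=35, d=1, a=70
d=1 and a=2a₀=70 at k=4, so the next step gives (m, d) = (35, 62) again — its k=1 value — and the period has length 4.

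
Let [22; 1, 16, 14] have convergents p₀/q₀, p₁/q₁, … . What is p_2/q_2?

Using pₖ = aₖpₖ₋₁ + pₖ₋₂, qₖ = aₖqₖ₋₁ + qₖ₋₂ (with p₋₁=1, p₋₂=0, q₋₁=0, q₋₂=1):
  k=0: a=22, p=22, q=1
  k=1: a=1, p=23, q=1
  k=2: a=16, p=390, q=17

390/17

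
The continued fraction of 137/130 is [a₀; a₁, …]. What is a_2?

1

137 = 1·130 + 7   →  a_0 = 1
130 = 18·7 + 4   →  a_1 = 18
7 = 1·4 + 3   →  a_2 = 1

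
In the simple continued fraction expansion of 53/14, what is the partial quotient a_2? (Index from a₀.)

3

53 = 3·14 + 11   →  a_0 = 3
14 = 1·11 + 3   →  a_1 = 1
11 = 3·3 + 2   →  a_2 = 3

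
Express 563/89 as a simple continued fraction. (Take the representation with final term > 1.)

[6; 3, 14, 2]

563 = 6×89 + 29
89 = 3×29 + 2
29 = 14×2 + 1
2 = 2×1 + 0  (stop)
So 563/89 = [6; 3, 14, 2].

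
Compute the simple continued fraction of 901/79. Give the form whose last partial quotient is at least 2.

901 = 11×79 + 32
79 = 2×32 + 15
32 = 2×15 + 2
15 = 7×2 + 1
2 = 2×1 + 0  (stop)
So 901/79 = [11; 2, 2, 7, 2].

[11; 2, 2, 7, 2]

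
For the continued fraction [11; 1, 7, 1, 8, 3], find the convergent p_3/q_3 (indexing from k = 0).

Using pₖ = aₖpₖ₋₁ + pₖ₋₂, qₖ = aₖqₖ₋₁ + qₖ₋₂ (with p₋₁=1, p₋₂=0, q₋₁=0, q₋₂=1):
  k=0: a=11, p=11, q=1
  k=1: a=1, p=12, q=1
  k=2: a=7, p=95, q=8
  k=3: a=1, p=107, q=9

107/9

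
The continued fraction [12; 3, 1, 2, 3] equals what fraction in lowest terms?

Fold from the inside: start with 3/1.
  2 + 1/3 = 7/3
  1 + 3/7 = 10/7
  3 + 7/10 = 37/10
  12 + 10/37 = 454/37

454/37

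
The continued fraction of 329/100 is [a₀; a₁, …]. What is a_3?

329 = 3·100 + 29   →  a_0 = 3
100 = 3·29 + 13   →  a_1 = 3
29 = 2·13 + 3   →  a_2 = 2
13 = 4·3 + 1   →  a_3 = 4

4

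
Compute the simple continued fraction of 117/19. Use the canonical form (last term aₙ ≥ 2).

[6; 6, 3]

117 = 6·19 + 3
19 = 6·3 + 1
3 = 3·1 + 0  (stop)
So 117/19 = [6; 6, 3].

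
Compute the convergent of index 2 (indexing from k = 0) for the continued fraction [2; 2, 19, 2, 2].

Using pₖ = aₖpₖ₋₁ + pₖ₋₂, qₖ = aₖqₖ₋₁ + qₖ₋₂ (with p₋₁=1, p₋₂=0, q₋₁=0, q₋₂=1):
  k=0: a=2, p=2, q=1
  k=1: a=2, p=5, q=2
  k=2: a=19, p=97, q=39

97/39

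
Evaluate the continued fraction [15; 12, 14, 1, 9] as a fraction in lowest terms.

Using pₖ = aₖpₖ₋₁ + pₖ₋₂ and qₖ = aₖqₖ₋₁ + qₖ₋₂:
  k=0: a=15, p=15, q=1
  k=1: a=12, p=181, q=12
  k=2: a=14, p=2549, q=169
  k=3: a=1, p=2730, q=181
  k=4: a=9, p=27119, q=1798

27119/1798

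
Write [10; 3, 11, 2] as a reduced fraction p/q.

Fold from the inside: start with 2/1.
  11 + 1/2 = 23/2
  3 + 2/23 = 71/23
  10 + 23/71 = 733/71

733/71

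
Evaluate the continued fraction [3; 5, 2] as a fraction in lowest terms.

35/11

Fold from the inside: start with 2/1.
  5 + 1/2 = 11/2
  3 + 2/11 = 35/11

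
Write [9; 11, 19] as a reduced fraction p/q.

Using pₖ = aₖpₖ₋₁ + pₖ₋₂ and qₖ = aₖqₖ₋₁ + qₖ₋₂:
  k=0: a=9, p=9, q=1
  k=1: a=11, p=100, q=11
  k=2: a=19, p=1909, q=210

1909/210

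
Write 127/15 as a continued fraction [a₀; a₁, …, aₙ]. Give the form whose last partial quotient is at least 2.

[8; 2, 7]

127 = 8·15 + 7
15 = 2·7 + 1
7 = 7·1 + 0  (stop)
So 127/15 = [8; 2, 7].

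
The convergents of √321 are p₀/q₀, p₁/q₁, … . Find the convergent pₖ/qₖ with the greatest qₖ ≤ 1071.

√321 = [17; 1, 10, 1, 34, …] (period length 4).
Convergents:
  p_0/q_0 = 17/1
  p_1/q_1 = 18/1
  p_2/q_2 = 197/11
  p_3/q_3 = 215/12
  p_4/q_4 = 7507/419
  p_5/q_5 = 7722/431
  p_6/q_6 = 84727/4729
q_5 = 431 ≤ 1071 < 4729 = q_6, so the answer is 7722/431.

7722/431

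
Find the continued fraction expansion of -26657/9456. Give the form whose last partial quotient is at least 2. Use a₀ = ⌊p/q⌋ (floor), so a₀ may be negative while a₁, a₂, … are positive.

[-3; 5, 1, 1, 8, 1, 9, 9]

-26657 = -3*9456 + 1711
9456 = 5*1711 + 901
1711 = 1*901 + 810
901 = 1*810 + 91
810 = 8*91 + 82
91 = 1*82 + 9
82 = 9*9 + 1
9 = 9*1 + 0  (stop)
So -26657/9456 = [-3; 5, 1, 1, 8, 1, 9, 9].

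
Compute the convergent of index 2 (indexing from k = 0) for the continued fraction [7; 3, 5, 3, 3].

Using pₖ = aₖpₖ₋₁ + pₖ₋₂, qₖ = aₖqₖ₋₁ + qₖ₋₂ (with p₋₁=1, p₋₂=0, q₋₁=0, q₋₂=1):
  k=0: a=7, p=7, q=1
  k=1: a=3, p=22, q=3
  k=2: a=5, p=117, q=16

117/16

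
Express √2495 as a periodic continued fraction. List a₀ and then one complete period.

[49; 1, 18, 1, 98]

a₀ = ⌊√2495⌋ = 49.
With m₀=0, d₀=1 and mₖ₊₁ = dₖaₖ − mₖ, dₖ₊₁ = (n − mₖ₊₁²)/dₖ, aₖ₊₁ = ⌊(a₀+mₖ₊₁)/dₖ₊₁⌋:
  k=1: m=49, d=94, a=1
  k=2: m=45, d=5, a=18
  k=3: m=45, d=94, a=1
  k=4: m=49, d=1, a=98
d=1 and a=2a₀=98 at k=4, so the next step gives (m, d) = (49, 94) again — its k=1 value — and the period has length 4.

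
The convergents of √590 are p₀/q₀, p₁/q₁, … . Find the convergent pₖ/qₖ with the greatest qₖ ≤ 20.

√590 = [24; 3, 2, 4, 2, 3, 48, …] (period length 6).
Convergents:
  p_0/q_0 = 24/1
  p_1/q_1 = 73/3
  p_2/q_2 = 170/7
  p_3/q_3 = 753/31
q_2 = 7 ≤ 20 < 31 = q_3, so the answer is 170/7.

170/7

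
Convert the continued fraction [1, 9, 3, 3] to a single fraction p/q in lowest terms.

Fold from the inside: start with 3/1.
  3 + 1/3 = 10/3
  9 + 3/10 = 93/10
  1 + 10/93 = 103/93

103/93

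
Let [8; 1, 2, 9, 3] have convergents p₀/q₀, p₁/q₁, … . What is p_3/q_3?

243/28

Using pₖ = aₖpₖ₋₁ + pₖ₋₂, qₖ = aₖqₖ₋₁ + qₖ₋₂ (with p₋₁=1, p₋₂=0, q₋₁=0, q₋₂=1):
  k=0: a=8, p=8, q=1
  k=1: a=1, p=9, q=1
  k=2: a=2, p=26, q=3
  k=3: a=9, p=243, q=28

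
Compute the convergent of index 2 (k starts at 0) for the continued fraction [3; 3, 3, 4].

33/10

Using pₖ = aₖpₖ₋₁ + pₖ₋₂, qₖ = aₖqₖ₋₁ + qₖ₋₂ (with p₋₁=1, p₋₂=0, q₋₁=0, q₋₂=1):
  k=0: a=3, p=3, q=1
  k=1: a=3, p=10, q=3
  k=2: a=3, p=33, q=10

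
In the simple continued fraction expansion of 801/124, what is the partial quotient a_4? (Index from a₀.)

2

801 = 6·124 + 57   →  a_0 = 6
124 = 2·57 + 10   →  a_1 = 2
57 = 5·10 + 7   →  a_2 = 5
10 = 1·7 + 3   →  a_3 = 1
7 = 2·3 + 1   →  a_4 = 2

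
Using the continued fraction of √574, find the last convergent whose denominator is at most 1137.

√574 = [23; 1, 22, 1, 46, …] (period length 4).
Convergents:
  p_0/q_0 = 23/1
  p_1/q_1 = 24/1
  p_2/q_2 = 551/23
  p_3/q_3 = 575/24
  p_4/q_4 = 27001/1127
  p_5/q_5 = 27576/1151
q_4 = 1127 ≤ 1137 < 1151 = q_5, so the answer is 27001/1127.

27001/1127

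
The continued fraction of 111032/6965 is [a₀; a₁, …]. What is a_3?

111032 = 15·6965 + 6557   →  a_0 = 15
6965 = 1·6557 + 408   →  a_1 = 1
6557 = 16·408 + 29   →  a_2 = 16
408 = 14·29 + 2   →  a_3 = 14

14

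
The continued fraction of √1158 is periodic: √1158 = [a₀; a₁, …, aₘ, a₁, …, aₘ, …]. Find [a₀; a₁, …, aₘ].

a₀ = ⌊√1158⌋ = 34.
With m₀=0, d₀=1 and mₖ₊₁ = dₖaₖ − mₖ, dₖ₊₁ = (n − mₖ₊₁²)/dₖ, aₖ₊₁ = ⌊(a₀+mₖ₊₁)/dₖ₊₁⌋:
  k=1: m=34, d=2, a=34
  k=2: m=34, d=1, a=68
d=1 and a=2a₀=68 at k=2, so the next step gives (m, d) = (34, 2) again — its k=1 value — and the period has length 2.

[34; 34, 68]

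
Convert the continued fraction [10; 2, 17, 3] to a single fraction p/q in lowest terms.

Using pₖ = aₖpₖ₋₁ + pₖ₋₂ and qₖ = aₖqₖ₋₁ + qₖ₋₂:
  k=0: a=10, p=10, q=1
  k=1: a=2, p=21, q=2
  k=2: a=17, p=367, q=35
  k=3: a=3, p=1122, q=107

1122/107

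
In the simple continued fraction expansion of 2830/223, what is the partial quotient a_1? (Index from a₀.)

2830 = 12·223 + 154   →  a_0 = 12
223 = 1·154 + 69   →  a_1 = 1

1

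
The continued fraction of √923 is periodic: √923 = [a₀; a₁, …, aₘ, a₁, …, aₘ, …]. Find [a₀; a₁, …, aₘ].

a₀ = ⌊√923⌋ = 30.
With m₀=0, d₀=1 and mₖ₊₁ = dₖaₖ − mₖ, dₖ₊₁ = (n − mₖ₊₁²)/dₖ, aₖ₊₁ = ⌊(a₀+mₖ₊₁)/dₖ₊₁⌋:
  k=1: m=30, d=23, a=2
  k=2: m=16, d=29, a=1
  k=3: m=13, d=26, a=1
  k=4: m=13, d=29, a=1
  k=5: m=16, d=23, a=2
  k=6: m=30, d=1, a=60
d=1 and a=2a₀=60 at k=6, so the next step gives (m, d) = (30, 23) again — its k=1 value — and the period has length 6.

[30; 2, 1, 1, 1, 2, 60]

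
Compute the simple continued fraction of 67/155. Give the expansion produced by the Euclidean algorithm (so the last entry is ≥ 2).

67 = 0·155 + 67
155 = 2·67 + 21
67 = 3·21 + 4
21 = 5·4 + 1
4 = 4·1 + 0  (stop)
So 67/155 = [0; 2, 3, 5, 4].

[0; 2, 3, 5, 4]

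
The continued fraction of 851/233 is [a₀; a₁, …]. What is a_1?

1

851 = 3·233 + 152   →  a_0 = 3
233 = 1·152 + 81   →  a_1 = 1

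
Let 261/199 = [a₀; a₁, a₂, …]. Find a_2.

4

261 = 1·199 + 62   →  a_0 = 1
199 = 3·62 + 13   →  a_1 = 3
62 = 4·13 + 10   →  a_2 = 4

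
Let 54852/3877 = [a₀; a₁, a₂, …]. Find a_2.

1

54852 = 14·3877 + 574   →  a_0 = 14
3877 = 6·574 + 433   →  a_1 = 6
574 = 1·433 + 141   →  a_2 = 1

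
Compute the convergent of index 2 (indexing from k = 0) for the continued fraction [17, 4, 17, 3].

1190/69

Using pₖ = aₖpₖ₋₁ + pₖ₋₂, qₖ = aₖqₖ₋₁ + qₖ₋₂ (with p₋₁=1, p₋₂=0, q₋₁=0, q₋₂=1):
  k=0: a=17, p=17, q=1
  k=1: a=4, p=69, q=4
  k=2: a=17, p=1190, q=69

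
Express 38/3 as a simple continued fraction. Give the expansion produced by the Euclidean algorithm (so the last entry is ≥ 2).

[12; 1, 2]

38 = 12×3 + 2
3 = 1×2 + 1
2 = 2×1 + 0  (stop)
So 38/3 = [12; 1, 2].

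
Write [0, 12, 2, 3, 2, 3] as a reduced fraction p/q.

Fold from the inside: start with 3/1.
  2 + 1/3 = 7/3
  3 + 3/7 = 24/7
  2 + 7/24 = 55/24
  12 + 24/55 = 684/55
  0 + 55/684 = 55/684

55/684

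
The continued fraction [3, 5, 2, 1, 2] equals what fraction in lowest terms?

137/43

Fold from the inside: start with 2/1.
  1 + 1/2 = 3/2
  2 + 2/3 = 8/3
  5 + 3/8 = 43/8
  3 + 8/43 = 137/43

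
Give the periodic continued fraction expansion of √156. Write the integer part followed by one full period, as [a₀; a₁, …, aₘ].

a₀ = ⌊√156⌋ = 12.
With m₀=0, d₀=1 and mₖ₊₁ = dₖaₖ − mₖ, dₖ₊₁ = (n − mₖ₊₁²)/dₖ, aₖ₊₁ = ⌊(a₀+mₖ₊₁)/dₖ₊₁⌋:
  k=1: m=12, d=12, a=2
  k=2: m=12, d=1, a=24
d=1 and a=2a₀=24 at k=2, so the next step gives (m, d) = (12, 12) again — its k=1 value — and the period has length 2.

[12; 2, 24]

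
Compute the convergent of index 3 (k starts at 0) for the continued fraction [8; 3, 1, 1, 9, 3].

58/7

Using pₖ = aₖpₖ₋₁ + pₖ₋₂, qₖ = aₖqₖ₋₁ + qₖ₋₂ (with p₋₁=1, p₋₂=0, q₋₁=0, q₋₂=1):
  k=0: a=8, p=8, q=1
  k=1: a=3, p=25, q=3
  k=2: a=1, p=33, q=4
  k=3: a=1, p=58, q=7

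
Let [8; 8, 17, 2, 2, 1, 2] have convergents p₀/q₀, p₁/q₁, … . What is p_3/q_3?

Using pₖ = aₖpₖ₋₁ + pₖ₋₂, qₖ = aₖqₖ₋₁ + qₖ₋₂ (with p₋₁=1, p₋₂=0, q₋₁=0, q₋₂=1):
  k=0: a=8, p=8, q=1
  k=1: a=8, p=65, q=8
  k=2: a=17, p=1113, q=137
  k=3: a=2, p=2291, q=282

2291/282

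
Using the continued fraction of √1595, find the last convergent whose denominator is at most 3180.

51080/1279

√1595 = [39; 1, 14, 1, 78, …] (period length 4).
Convergents:
  p_0/q_0 = 39/1
  p_1/q_1 = 40/1
  p_2/q_2 = 599/15
  p_3/q_3 = 639/16
  p_4/q_4 = 50441/1263
  p_5/q_5 = 51080/1279
  p_6/q_6 = 765561/19169
q_5 = 1279 ≤ 3180 < 19169 = q_6, so the answer is 51080/1279.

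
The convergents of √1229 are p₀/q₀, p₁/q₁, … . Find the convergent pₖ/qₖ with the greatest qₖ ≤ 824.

21490/613

√1229 = [35; 17, 1, 1, 17, 70, …] (period length 5).
Convergents:
  p_0/q_0 = 35/1
  p_1/q_1 = 596/17
  p_2/q_2 = 631/18
  p_3/q_3 = 1227/35
  p_4/q_4 = 21490/613
  p_5/q_5 = 1505527/42945
q_4 = 613 ≤ 824 < 42945 = q_5, so the answer is 21490/613.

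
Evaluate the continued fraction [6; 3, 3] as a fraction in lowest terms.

63/10

Fold from the inside: start with 3/1.
  3 + 1/3 = 10/3
  6 + 3/10 = 63/10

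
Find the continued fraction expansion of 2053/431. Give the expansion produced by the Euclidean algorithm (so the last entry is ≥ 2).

2053 = 4*431 + 329
431 = 1*329 + 102
329 = 3*102 + 23
102 = 4*23 + 10
23 = 2*10 + 3
10 = 3*3 + 1
3 = 3*1 + 0  (stop)
So 2053/431 = [4; 1, 3, 4, 2, 3, 3].

[4; 1, 3, 4, 2, 3, 3]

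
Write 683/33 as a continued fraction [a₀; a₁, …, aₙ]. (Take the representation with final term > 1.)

683 = 20×33 + 23
33 = 1×23 + 10
23 = 2×10 + 3
10 = 3×3 + 1
3 = 3×1 + 0  (stop)
So 683/33 = [20; 1, 2, 3, 3].

[20; 1, 2, 3, 3]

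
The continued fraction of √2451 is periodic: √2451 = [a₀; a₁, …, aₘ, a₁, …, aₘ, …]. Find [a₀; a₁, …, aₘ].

[49; 1, 1, 32, 1, 1, 98]

a₀ = ⌊√2451⌋ = 49.
With m₀=0, d₀=1 and mₖ₊₁ = dₖaₖ − mₖ, dₖ₊₁ = (n − mₖ₊₁²)/dₖ, aₖ₊₁ = ⌊(a₀+mₖ₊₁)/dₖ₊₁⌋:
  k=1: m=49, d=50, a=1
  k=2: m=1, d=49, a=1
  k=3: m=48, d=3, a=32
  k=4: m=48, d=49, a=1
  k=5: m=1, d=50, a=1
  k=6: m=49, d=1, a=98
d=1 and a=2a₀=98 at k=6, so the next step gives (m, d) = (49, 50) again — its k=1 value — and the period has length 6.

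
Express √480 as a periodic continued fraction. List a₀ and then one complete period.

[21; 1, 9, 1, 42]

a₀ = ⌊√480⌋ = 21.
With m₀=0, d₀=1 and mₖ₊₁ = dₖaₖ − mₖ, dₖ₊₁ = (n − mₖ₊₁²)/dₖ, aₖ₊₁ = ⌊(a₀+mₖ₊₁)/dₖ₊₁⌋:
  k=1: m=21, d=39, a=1
  k=2: m=18, d=4, a=9
  k=3: m=18, d=39, a=1
  k=4: m=21, d=1, a=42
d=1 and a=2a₀=42 at k=4, so the next step gives (m, d) = (21, 39) again — its k=1 value — and the period has length 4.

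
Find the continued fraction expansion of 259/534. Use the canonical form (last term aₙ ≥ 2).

259 = 0×534 + 259
534 = 2×259 + 16
259 = 16×16 + 3
16 = 5×3 + 1
3 = 3×1 + 0  (stop)
So 259/534 = [0; 2, 16, 5, 3].

[0; 2, 16, 5, 3]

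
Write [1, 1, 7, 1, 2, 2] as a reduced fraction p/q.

115/61

Fold from the inside: start with 2/1.
  2 + 1/2 = 5/2
  1 + 2/5 = 7/5
  7 + 5/7 = 54/7
  1 + 7/54 = 61/54
  1 + 54/61 = 115/61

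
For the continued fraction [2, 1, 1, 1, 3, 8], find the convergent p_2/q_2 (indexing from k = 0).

Using pₖ = aₖpₖ₋₁ + pₖ₋₂, qₖ = aₖqₖ₋₁ + qₖ₋₂ (with p₋₁=1, p₋₂=0, q₋₁=0, q₋₂=1):
  k=0: a=2, p=2, q=1
  k=1: a=1, p=3, q=1
  k=2: a=1, p=5, q=2

5/2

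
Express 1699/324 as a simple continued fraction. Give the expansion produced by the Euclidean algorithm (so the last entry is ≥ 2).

1699 = 5×324 + 79
324 = 4×79 + 8
79 = 9×8 + 7
8 = 1×7 + 1
7 = 7×1 + 0  (stop)
So 1699/324 = [5; 4, 9, 1, 7].

[5; 4, 9, 1, 7]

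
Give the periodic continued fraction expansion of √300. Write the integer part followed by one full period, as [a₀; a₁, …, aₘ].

a₀ = ⌊√300⌋ = 17.
With m₀=0, d₀=1 and mₖ₊₁ = dₖaₖ − mₖ, dₖ₊₁ = (n − mₖ₊₁²)/dₖ, aₖ₊₁ = ⌊(a₀+mₖ₊₁)/dₖ₊₁⌋:
  k=1: m=17, d=11, a=3
  k=2: m=16, d=4, a=8
  k=3: m=16, d=11, a=3
  k=4: m=17, d=1, a=34
d=1 and a=2a₀=34 at k=4, so the next step gives (m, d) = (17, 11) again — its k=1 value — and the period has length 4.

[17; 3, 8, 3, 34]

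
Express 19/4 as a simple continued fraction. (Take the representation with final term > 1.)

[4; 1, 3]

19 = 4*4 + 3
4 = 1*3 + 1
3 = 3*1 + 0  (stop)
So 19/4 = [4; 1, 3].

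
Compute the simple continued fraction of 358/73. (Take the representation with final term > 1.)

[4; 1, 9, 2, 3]

358 = 4*73 + 66
73 = 1*66 + 7
66 = 9*7 + 3
7 = 2*3 + 1
3 = 3*1 + 0  (stop)
So 358/73 = [4; 1, 9, 2, 3].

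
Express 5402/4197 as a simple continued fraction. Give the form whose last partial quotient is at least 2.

5402 = 1*4197 + 1205
4197 = 3*1205 + 582
1205 = 2*582 + 41
582 = 14*41 + 8
41 = 5*8 + 1
8 = 8*1 + 0  (stop)
So 5402/4197 = [1; 3, 2, 14, 5, 8].

[1; 3, 2, 14, 5, 8]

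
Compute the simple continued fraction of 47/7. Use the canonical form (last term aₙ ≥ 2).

[6; 1, 2, 2]

47 = 6×7 + 5
7 = 1×5 + 2
5 = 2×2 + 1
2 = 2×1 + 0  (stop)
So 47/7 = [6; 1, 2, 2].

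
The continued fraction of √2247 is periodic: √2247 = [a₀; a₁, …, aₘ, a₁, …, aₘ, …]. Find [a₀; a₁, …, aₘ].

a₀ = ⌊√2247⌋ = 47.
With m₀=0, d₀=1 and mₖ₊₁ = dₖaₖ − mₖ, dₖ₊₁ = (n − mₖ₊₁²)/dₖ, aₖ₊₁ = ⌊(a₀+mₖ₊₁)/dₖ₊₁⌋:
  k=1: m=47, d=38, a=2
  k=2: m=29, d=37, a=2
  k=3: m=45, d=6, a=15
  k=4: m=45, d=37, a=2
  k=5: m=29, d=38, a=2
  k=6: m=47, d=1, a=94
d=1 and a=2a₀=94 at k=6, so the next step gives (m, d) = (47, 38) again — its k=1 value — and the period has length 6.

[47; 2, 2, 15, 2, 2, 94]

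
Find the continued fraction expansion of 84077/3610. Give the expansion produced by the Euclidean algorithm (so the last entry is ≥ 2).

84077 = 23×3610 + 1047
3610 = 3×1047 + 469
1047 = 2×469 + 109
469 = 4×109 + 33
109 = 3×33 + 10
33 = 3×10 + 3
10 = 3×3 + 1
3 = 3×1 + 0  (stop)
So 84077/3610 = [23; 3, 2, 4, 3, 3, 3, 3].

[23; 3, 2, 4, 3, 3, 3, 3]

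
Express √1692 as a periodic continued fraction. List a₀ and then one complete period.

a₀ = ⌊√1692⌋ = 41.
With m₀=0, d₀=1 and mₖ₊₁ = dₖaₖ − mₖ, dₖ₊₁ = (n − mₖ₊₁²)/dₖ, aₖ₊₁ = ⌊(a₀+mₖ₊₁)/dₖ₊₁⌋:
  k=1: m=41, d=11, a=7
  k=2: m=36, d=36, a=2
  k=3: m=36, d=11, a=7
  k=4: m=41, d=1, a=82
d=1 and a=2a₀=82 at k=4, so the next step gives (m, d) = (41, 11) again — its k=1 value — and the period has length 4.

[41; 7, 2, 7, 82]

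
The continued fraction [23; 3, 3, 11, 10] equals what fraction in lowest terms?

Using pₖ = aₖpₖ₋₁ + pₖ₋₂ and qₖ = aₖqₖ₋₁ + qₖ₋₂:
  k=0: a=23, p=23, q=1
  k=1: a=3, p=70, q=3
  k=2: a=3, p=233, q=10
  k=3: a=11, p=2633, q=113
  k=4: a=10, p=26563, q=1140

26563/1140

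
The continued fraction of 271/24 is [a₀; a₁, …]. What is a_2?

271 = 11·24 + 7   →  a_0 = 11
24 = 3·7 + 3   →  a_1 = 3
7 = 2·3 + 1   →  a_2 = 2

2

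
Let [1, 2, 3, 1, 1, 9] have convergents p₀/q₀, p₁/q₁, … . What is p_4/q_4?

Using pₖ = aₖpₖ₋₁ + pₖ₋₂, qₖ = aₖqₖ₋₁ + qₖ₋₂ (with p₋₁=1, p₋₂=0, q₋₁=0, q₋₂=1):
  k=0: a=1, p=1, q=1
  k=1: a=2, p=3, q=2
  k=2: a=3, p=10, q=7
  k=3: a=1, p=13, q=9
  k=4: a=1, p=23, q=16

23/16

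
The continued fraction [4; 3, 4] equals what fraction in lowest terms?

Fold from the inside: start with 4/1.
  3 + 1/4 = 13/4
  4 + 4/13 = 56/13

56/13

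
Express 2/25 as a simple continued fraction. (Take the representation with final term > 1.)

2 = 0*25 + 2
25 = 12*2 + 1
2 = 2*1 + 0  (stop)
So 2/25 = [0; 12, 2].

[0; 12, 2]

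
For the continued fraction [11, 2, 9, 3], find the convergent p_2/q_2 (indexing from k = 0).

Using pₖ = aₖpₖ₋₁ + pₖ₋₂, qₖ = aₖqₖ₋₁ + qₖ₋₂ (with p₋₁=1, p₋₂=0, q₋₁=0, q₋₂=1):
  k=0: a=11, p=11, q=1
  k=1: a=2, p=23, q=2
  k=2: a=9, p=218, q=19

218/19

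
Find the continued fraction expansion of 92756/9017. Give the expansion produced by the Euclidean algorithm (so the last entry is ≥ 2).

92756 = 10×9017 + 2586
9017 = 3×2586 + 1259
2586 = 2×1259 + 68
1259 = 18×68 + 35
68 = 1×35 + 33
35 = 1×33 + 2
33 = 16×2 + 1
2 = 2×1 + 0  (stop)
So 92756/9017 = [10; 3, 2, 18, 1, 1, 16, 2].

[10; 3, 2, 18, 1, 1, 16, 2]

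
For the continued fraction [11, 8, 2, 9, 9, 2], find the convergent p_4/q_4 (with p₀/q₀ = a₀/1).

Using pₖ = aₖpₖ₋₁ + pₖ₋₂, qₖ = aₖqₖ₋₁ + qₖ₋₂ (with p₋₁=1, p₋₂=0, q₋₁=0, q₋₂=1):
  k=0: a=11, p=11, q=1
  k=1: a=8, p=89, q=8
  k=2: a=2, p=189, q=17
  k=3: a=9, p=1790, q=161
  k=4: a=9, p=16299, q=1466

16299/1466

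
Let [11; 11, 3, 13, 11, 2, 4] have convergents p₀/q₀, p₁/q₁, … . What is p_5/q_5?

Using pₖ = aₖpₖ₋₁ + pₖ₋₂, qₖ = aₖqₖ₋₁ + qₖ₋₂ (with p₋₁=1, p₋₂=0, q₋₁=0, q₋₂=1):
  k=0: a=11, p=11, q=1
  k=1: a=11, p=122, q=11
  k=2: a=3, p=377, q=34
  k=3: a=13, p=5023, q=453
  k=4: a=11, p=55630, q=5017
  k=5: a=2, p=116283, q=10487

116283/10487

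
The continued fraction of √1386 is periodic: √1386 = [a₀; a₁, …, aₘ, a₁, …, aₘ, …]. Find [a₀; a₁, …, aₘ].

a₀ = ⌊√1386⌋ = 37.
With m₀=0, d₀=1 and mₖ₊₁ = dₖaₖ − mₖ, dₖ₊₁ = (n − mₖ₊₁²)/dₖ, aₖ₊₁ = ⌊(a₀+mₖ₊₁)/dₖ₊₁⌋:
  k=1: m=37, d=17, a=4
  k=2: m=31, d=25, a=2
  k=3: m=19, d=41, a=1
  k=4: m=22, d=22, a=2
  k=5: m=22, d=41, a=1
  k=6: m=19, d=25, a=2
  k=7: m=31, d=17, a=4
  k=8: m=37, d=1, a=74
d=1 and a=2a₀=74 at k=8, so the next step gives (m, d) = (37, 17) again — its k=1 value — and the period has length 8.

[37; 4, 2, 1, 2, 1, 2, 4, 74]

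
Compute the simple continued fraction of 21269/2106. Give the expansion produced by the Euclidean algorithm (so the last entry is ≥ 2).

[10; 10, 13, 16]

21269 = 10×2106 + 209
2106 = 10×209 + 16
209 = 13×16 + 1
16 = 16×1 + 0  (stop)
So 21269/2106 = [10; 10, 13, 16].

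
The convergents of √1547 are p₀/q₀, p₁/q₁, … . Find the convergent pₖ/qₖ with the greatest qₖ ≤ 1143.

27847/708

√1547 = [39; 3, 78, …] (period length 2).
Convergents:
  p_0/q_0 = 39/1
  p_1/q_1 = 118/3
  p_2/q_2 = 9243/235
  p_3/q_3 = 27847/708
  p_4/q_4 = 2181309/55459
q_3 = 708 ≤ 1143 < 55459 = q_4, so the answer is 27847/708.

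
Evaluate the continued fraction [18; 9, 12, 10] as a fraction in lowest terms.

Fold from the inside: start with 10/1.
  12 + 1/10 = 121/10
  9 + 10/121 = 1099/121
  18 + 121/1099 = 19903/1099

19903/1099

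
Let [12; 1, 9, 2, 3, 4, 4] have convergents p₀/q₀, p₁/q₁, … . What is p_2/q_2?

Using pₖ = aₖpₖ₋₁ + pₖ₋₂, qₖ = aₖqₖ₋₁ + qₖ₋₂ (with p₋₁=1, p₋₂=0, q₋₁=0, q₋₂=1):
  k=0: a=12, p=12, q=1
  k=1: a=1, p=13, q=1
  k=2: a=9, p=129, q=10

129/10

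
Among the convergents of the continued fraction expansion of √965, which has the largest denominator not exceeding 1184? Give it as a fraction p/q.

14942/481

√965 = [31; 15, 1, 1, 15, 62, …] (period length 5).
Convergents:
  p_0/q_0 = 31/1
  p_1/q_1 = 466/15
  p_2/q_2 = 497/16
  p_3/q_3 = 963/31
  p_4/q_4 = 14942/481
  p_5/q_5 = 927367/29853
q_4 = 481 ≤ 1184 < 29853 = q_5, so the answer is 14942/481.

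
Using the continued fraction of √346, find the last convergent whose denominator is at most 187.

√346 = [18; 1, 1, 1, 1, 36, …] (period length 5).
Convergents:
  p_0/q_0 = 18/1
  p_1/q_1 = 19/1
  p_2/q_2 = 37/2
  p_3/q_3 = 56/3
  p_4/q_4 = 93/5
  p_5/q_5 = 3404/183
  p_6/q_6 = 3497/188
q_5 = 183 ≤ 187 < 188 = q_6, so the answer is 3404/183.

3404/183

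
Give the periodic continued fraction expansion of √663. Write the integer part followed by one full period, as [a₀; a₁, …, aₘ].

[25; 1, 2, 1, 50]

a₀ = ⌊√663⌋ = 25.
With m₀=0, d₀=1 and mₖ₊₁ = dₖaₖ − mₖ, dₖ₊₁ = (n − mₖ₊₁²)/dₖ, aₖ₊₁ = ⌊(a₀+mₖ₊₁)/dₖ₊₁⌋:
  k=1: m=25, d=38, a=1
  k=2: m=13, d=13, a=2
  k=3: m=13, d=38, a=1
  k=4: m=25, d=1, a=50
d=1 and a=2a₀=50 at k=4, so the next step gives (m, d) = (25, 38) again — its k=1 value — and the period has length 4.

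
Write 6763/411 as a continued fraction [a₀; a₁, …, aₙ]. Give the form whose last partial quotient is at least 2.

6763 = 16×411 + 187
411 = 2×187 + 37
187 = 5×37 + 2
37 = 18×2 + 1
2 = 2×1 + 0  (stop)
So 6763/411 = [16; 2, 5, 18, 2].

[16; 2, 5, 18, 2]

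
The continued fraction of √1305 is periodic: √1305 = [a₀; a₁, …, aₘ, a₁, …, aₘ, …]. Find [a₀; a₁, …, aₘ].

a₀ = ⌊√1305⌋ = 36.
With m₀=0, d₀=1 and mₖ₊₁ = dₖaₖ − mₖ, dₖ₊₁ = (n − mₖ₊₁²)/dₖ, aₖ₊₁ = ⌊(a₀+mₖ₊₁)/dₖ₊₁⌋:
  k=1: m=36, d=9, a=8
  k=2: m=36, d=1, a=72
d=1 and a=2a₀=72 at k=2, so the next step gives (m, d) = (36, 9) again — its k=1 value — and the period has length 2.

[36; 8, 72]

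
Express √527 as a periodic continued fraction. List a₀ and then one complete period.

[22; 1, 21, 1, 44]

a₀ = ⌊√527⌋ = 22.
With m₀=0, d₀=1 and mₖ₊₁ = dₖaₖ − mₖ, dₖ₊₁ = (n − mₖ₊₁²)/dₖ, aₖ₊₁ = ⌊(a₀+mₖ₊₁)/dₖ₊₁⌋:
  k=1: m=22, d=43, a=1
  k=2: m=21, d=2, a=21
  k=3: m=21, d=43, a=1
  k=4: m=22, d=1, a=44
d=1 and a=2a₀=44 at k=4, so the next step gives (m, d) = (22, 43) again — its k=1 value — and the period has length 4.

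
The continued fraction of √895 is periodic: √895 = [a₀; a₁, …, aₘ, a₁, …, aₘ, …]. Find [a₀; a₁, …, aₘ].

[29; 1, 10, 1, 58]

a₀ = ⌊√895⌋ = 29.
With m₀=0, d₀=1 and mₖ₊₁ = dₖaₖ − mₖ, dₖ₊₁ = (n − mₖ₊₁²)/dₖ, aₖ₊₁ = ⌊(a₀+mₖ₊₁)/dₖ₊₁⌋:
  k=1: m=29, d=54, a=1
  k=2: m=25, d=5, a=10
  k=3: m=25, d=54, a=1
  k=4: m=29, d=1, a=58
d=1 and a=2a₀=58 at k=4, so the next step gives (m, d) = (29, 54) again — its k=1 value — and the period has length 4.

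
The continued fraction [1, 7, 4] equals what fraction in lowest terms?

33/29

Using pₖ = aₖpₖ₋₁ + pₖ₋₂ and qₖ = aₖqₖ₋₁ + qₖ₋₂:
  k=0: a=1, p=1, q=1
  k=1: a=7, p=8, q=7
  k=2: a=4, p=33, q=29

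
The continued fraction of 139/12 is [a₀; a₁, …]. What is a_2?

1

139 = 11·12 + 7   →  a_0 = 11
12 = 1·7 + 5   →  a_1 = 1
7 = 1·5 + 2   →  a_2 = 1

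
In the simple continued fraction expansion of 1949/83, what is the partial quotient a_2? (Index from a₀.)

13

1949 = 23·83 + 40   →  a_0 = 23
83 = 2·40 + 3   →  a_1 = 2
40 = 13·3 + 1   →  a_2 = 13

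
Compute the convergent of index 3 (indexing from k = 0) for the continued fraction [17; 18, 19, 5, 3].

29557/1733

Using pₖ = aₖpₖ₋₁ + pₖ₋₂, qₖ = aₖqₖ₋₁ + qₖ₋₂ (with p₋₁=1, p₋₂=0, q₋₁=0, q₋₂=1):
  k=0: a=17, p=17, q=1
  k=1: a=18, p=307, q=18
  k=2: a=19, p=5850, q=343
  k=3: a=5, p=29557, q=1733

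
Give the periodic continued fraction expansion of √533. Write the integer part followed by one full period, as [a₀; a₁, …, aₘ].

[23; 11, 1, 1, 11, 46]

a₀ = ⌊√533⌋ = 23.
With m₀=0, d₀=1 and mₖ₊₁ = dₖaₖ − mₖ, dₖ₊₁ = (n − mₖ₊₁²)/dₖ, aₖ₊₁ = ⌊(a₀+mₖ₊₁)/dₖ₊₁⌋:
  k=1: m=23, d=4, a=11
  k=2: m=21, d=23, a=1
  k=3: m=2, d=23, a=1
  k=4: m=21, d=4, a=11
  k=5: m=23, d=1, a=46
d=1 and a=2a₀=46 at k=5, so the next step gives (m, d) = (23, 4) again — its k=1 value — and the period has length 5.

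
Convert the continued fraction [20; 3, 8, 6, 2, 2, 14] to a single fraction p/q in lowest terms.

238580/11741

Using pₖ = aₖpₖ₋₁ + pₖ₋₂ and qₖ = aₖqₖ₋₁ + qₖ₋₂:
  k=0: a=20, p=20, q=1
  k=1: a=3, p=61, q=3
  k=2: a=8, p=508, q=25
  k=3: a=6, p=3109, q=153
  k=4: a=2, p=6726, q=331
  k=5: a=2, p=16561, q=815
  k=6: a=14, p=238580, q=11741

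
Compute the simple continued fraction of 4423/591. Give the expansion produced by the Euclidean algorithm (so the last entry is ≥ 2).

[7; 2, 15, 19]

4423 = 7×591 + 286
591 = 2×286 + 19
286 = 15×19 + 1
19 = 19×1 + 0  (stop)
So 4423/591 = [7; 2, 15, 19].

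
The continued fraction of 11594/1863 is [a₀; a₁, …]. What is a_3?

11594 = 6·1863 + 416   →  a_0 = 6
1863 = 4·416 + 199   →  a_1 = 4
416 = 2·199 + 18   →  a_2 = 2
199 = 11·18 + 1   →  a_3 = 11

11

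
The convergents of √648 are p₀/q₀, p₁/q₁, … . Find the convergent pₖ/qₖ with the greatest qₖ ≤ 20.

√648 = [25; 2, 5, 6, 5, 2, 50, …] (period length 6).
Convergents:
  p_0/q_0 = 25/1
  p_1/q_1 = 51/2
  p_2/q_2 = 280/11
  p_3/q_3 = 1731/68
q_2 = 11 ≤ 20 < 68 = q_3, so the answer is 280/11.

280/11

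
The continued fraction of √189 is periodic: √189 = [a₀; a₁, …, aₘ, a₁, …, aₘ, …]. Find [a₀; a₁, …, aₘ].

[13; 1, 2, 1, 26]

a₀ = ⌊√189⌋ = 13.
With m₀=0, d₀=1 and mₖ₊₁ = dₖaₖ − mₖ, dₖ₊₁ = (n − mₖ₊₁²)/dₖ, aₖ₊₁ = ⌊(a₀+mₖ₊₁)/dₖ₊₁⌋:
  k=1: m=13, d=20, a=1
  k=2: m=7, d=7, a=2
  k=3: m=7, d=20, a=1
  k=4: m=13, d=1, a=26
d=1 and a=2a₀=26 at k=4, so the next step gives (m, d) = (13, 20) again — its k=1 value — and the period has length 4.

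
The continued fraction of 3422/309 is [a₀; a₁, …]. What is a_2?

3422 = 11·309 + 23   →  a_0 = 11
309 = 13·23 + 10   →  a_1 = 13
23 = 2·10 + 3   →  a_2 = 2

2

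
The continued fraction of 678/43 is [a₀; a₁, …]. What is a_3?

678 = 15·43 + 33   →  a_0 = 15
43 = 1·33 + 10   →  a_1 = 1
33 = 3·10 + 3   →  a_2 = 3
10 = 3·3 + 1   →  a_3 = 3

3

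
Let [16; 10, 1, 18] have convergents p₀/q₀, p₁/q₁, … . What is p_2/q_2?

Using pₖ = aₖpₖ₋₁ + pₖ₋₂, qₖ = aₖqₖ₋₁ + qₖ₋₂ (with p₋₁=1, p₋₂=0, q₋₁=0, q₋₂=1):
  k=0: a=16, p=16, q=1
  k=1: a=10, p=161, q=10
  k=2: a=1, p=177, q=11

177/11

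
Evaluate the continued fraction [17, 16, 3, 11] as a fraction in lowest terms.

Using pₖ = aₖpₖ₋₁ + pₖ₋₂ and qₖ = aₖqₖ₋₁ + qₖ₋₂:
  k=0: a=17, p=17, q=1
  k=1: a=16, p=273, q=16
  k=2: a=3, p=836, q=49
  k=3: a=11, p=9469, q=555

9469/555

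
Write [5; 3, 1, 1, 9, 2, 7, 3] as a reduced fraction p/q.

17452/3303

Using pₖ = aₖpₖ₋₁ + pₖ₋₂ and qₖ = aₖqₖ₋₁ + qₖ₋₂:
  k=0: a=5, p=5, q=1
  k=1: a=3, p=16, q=3
  k=2: a=1, p=21, q=4
  k=3: a=1, p=37, q=7
  k=4: a=9, p=354, q=67
  k=5: a=2, p=745, q=141
  k=6: a=7, p=5569, q=1054
  k=7: a=3, p=17452, q=3303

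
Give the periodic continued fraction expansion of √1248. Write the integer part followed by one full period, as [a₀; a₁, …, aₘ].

[35; 3, 17, 3, 70]

a₀ = ⌊√1248⌋ = 35.
With m₀=0, d₀=1 and mₖ₊₁ = dₖaₖ − mₖ, dₖ₊₁ = (n − mₖ₊₁²)/dₖ, aₖ₊₁ = ⌊(a₀+mₖ₊₁)/dₖ₊₁⌋:
  k=1: m=35, d=23, a=3
  k=2: m=34, d=4, a=17
  k=3: m=34, d=23, a=3
  k=4: m=35, d=1, a=70
d=1 and a=2a₀=70 at k=4, so the next step gives (m, d) = (35, 23) again — its k=1 value — and the period has length 4.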